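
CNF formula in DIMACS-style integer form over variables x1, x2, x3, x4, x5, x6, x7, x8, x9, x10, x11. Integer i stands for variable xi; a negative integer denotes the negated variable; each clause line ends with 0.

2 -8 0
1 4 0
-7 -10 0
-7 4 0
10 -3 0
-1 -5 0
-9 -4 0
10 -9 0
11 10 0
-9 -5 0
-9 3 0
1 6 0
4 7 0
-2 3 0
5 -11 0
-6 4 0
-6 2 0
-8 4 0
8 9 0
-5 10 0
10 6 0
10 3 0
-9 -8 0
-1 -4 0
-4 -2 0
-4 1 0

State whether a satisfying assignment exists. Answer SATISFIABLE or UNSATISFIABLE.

UNSATISFIABLE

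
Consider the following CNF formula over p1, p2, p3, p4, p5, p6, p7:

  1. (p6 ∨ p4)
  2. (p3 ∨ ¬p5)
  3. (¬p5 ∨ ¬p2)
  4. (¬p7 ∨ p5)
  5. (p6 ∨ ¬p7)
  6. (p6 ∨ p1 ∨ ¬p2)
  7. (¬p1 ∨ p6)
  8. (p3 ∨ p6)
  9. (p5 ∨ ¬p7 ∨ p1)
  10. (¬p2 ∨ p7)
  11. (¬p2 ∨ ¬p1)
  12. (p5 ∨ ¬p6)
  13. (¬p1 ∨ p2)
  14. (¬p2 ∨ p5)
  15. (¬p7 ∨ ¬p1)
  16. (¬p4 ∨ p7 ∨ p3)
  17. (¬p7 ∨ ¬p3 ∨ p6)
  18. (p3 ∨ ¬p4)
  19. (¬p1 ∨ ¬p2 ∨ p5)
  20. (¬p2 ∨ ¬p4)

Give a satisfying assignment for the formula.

p1 = False  p2 = False  p3 = True  p4 = True  p5 = True  p6 = True  p7 = True

Try p1 = False.
For the remaining variables, p2 = False, p3 = True, p4 = True, p5 = True, p6 = True, p7 = True works.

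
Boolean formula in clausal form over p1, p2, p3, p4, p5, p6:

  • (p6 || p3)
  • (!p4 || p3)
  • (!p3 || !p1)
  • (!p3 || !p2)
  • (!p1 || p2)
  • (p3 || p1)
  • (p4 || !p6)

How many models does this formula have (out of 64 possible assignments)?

6

The models are:
  p1=F p2=F p3=T p4=F p5=F p6=F
  p1=F p2=F p3=T p4=F p5=T p6=F
  p1=F p2=F p3=T p4=T p5=F p6=F
  p1=F p2=F p3=T p4=T p5=F p6=T
  p1=F p2=F p3=T p4=T p5=T p6=F
  p1=F p2=F p3=T p4=T p5=T p6=T
Count: 6.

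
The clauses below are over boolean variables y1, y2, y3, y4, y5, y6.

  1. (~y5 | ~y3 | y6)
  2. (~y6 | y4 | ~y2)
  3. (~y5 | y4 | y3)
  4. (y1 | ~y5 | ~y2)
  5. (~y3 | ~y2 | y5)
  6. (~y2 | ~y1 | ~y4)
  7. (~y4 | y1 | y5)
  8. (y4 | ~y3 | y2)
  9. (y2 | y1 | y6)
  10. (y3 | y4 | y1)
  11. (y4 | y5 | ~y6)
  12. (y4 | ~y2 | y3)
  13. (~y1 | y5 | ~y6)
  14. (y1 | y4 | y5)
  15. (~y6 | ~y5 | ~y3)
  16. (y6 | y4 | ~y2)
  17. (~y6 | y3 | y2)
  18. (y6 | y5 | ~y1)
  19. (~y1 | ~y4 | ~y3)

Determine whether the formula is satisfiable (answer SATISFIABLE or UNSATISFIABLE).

Try y1 = True.
Try y2 = False.
For the remaining variables, y3 = False, y4 = True, y5 = True, y6 = False works.
Every clause has at least one true literal under this assignment.
So y1 = T, y2 = F, y3 = F, y4 = T, y5 = T, y6 = F is a satisfying assignment.

SATISFIABLE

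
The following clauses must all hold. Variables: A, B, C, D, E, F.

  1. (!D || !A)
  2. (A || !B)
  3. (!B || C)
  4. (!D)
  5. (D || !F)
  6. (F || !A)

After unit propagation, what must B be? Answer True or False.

(!D) stands alone — D = False.
(D || !F): since D = False, the clause reduces to (!F). F = False.
In (!A || F), F is now false; !A must hold, so A = False.
From (A || !B) and A = False: B = False.

False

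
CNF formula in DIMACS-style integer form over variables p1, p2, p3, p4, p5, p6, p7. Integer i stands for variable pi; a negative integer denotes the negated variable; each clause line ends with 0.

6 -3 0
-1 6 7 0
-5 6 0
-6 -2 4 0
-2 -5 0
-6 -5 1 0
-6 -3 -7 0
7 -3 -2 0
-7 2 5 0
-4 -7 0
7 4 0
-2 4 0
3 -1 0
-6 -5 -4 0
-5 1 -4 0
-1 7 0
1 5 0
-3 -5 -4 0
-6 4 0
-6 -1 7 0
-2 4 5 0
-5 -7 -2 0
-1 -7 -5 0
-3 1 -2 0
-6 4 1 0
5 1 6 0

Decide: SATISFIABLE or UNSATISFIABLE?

p5 = True:
  propagation gives p6=True, p2=False, p1=True, p3=True; an empty clause results — contradiction.
p5 = False:
  propagation gives p1=True, p3=True, p6=True, p7=False; an empty clause results — contradiction.
Every branch closes, so no satisfying assignment exists.

UNSATISFIABLE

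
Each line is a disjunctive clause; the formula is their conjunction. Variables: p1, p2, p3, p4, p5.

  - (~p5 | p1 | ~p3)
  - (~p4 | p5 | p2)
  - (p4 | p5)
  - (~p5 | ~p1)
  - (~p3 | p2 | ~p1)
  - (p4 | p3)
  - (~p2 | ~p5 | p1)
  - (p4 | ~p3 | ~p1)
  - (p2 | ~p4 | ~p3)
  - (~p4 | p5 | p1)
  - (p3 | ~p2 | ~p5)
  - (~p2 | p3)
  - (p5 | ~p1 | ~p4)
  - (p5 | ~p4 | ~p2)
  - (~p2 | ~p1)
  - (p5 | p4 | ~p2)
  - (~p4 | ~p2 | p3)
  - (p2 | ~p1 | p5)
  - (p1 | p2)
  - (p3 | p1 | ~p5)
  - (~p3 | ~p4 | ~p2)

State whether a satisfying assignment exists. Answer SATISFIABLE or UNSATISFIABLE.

UNSATISFIABLE

p2 = True:
  propagation gives p3=True, p1=False, p5=False, p4=True; an empty clause results — contradiction.
p2 = False:
  propagation gives p1=True, p5=False; an empty clause results — contradiction.
Every branch closes, so no satisfying assignment exists.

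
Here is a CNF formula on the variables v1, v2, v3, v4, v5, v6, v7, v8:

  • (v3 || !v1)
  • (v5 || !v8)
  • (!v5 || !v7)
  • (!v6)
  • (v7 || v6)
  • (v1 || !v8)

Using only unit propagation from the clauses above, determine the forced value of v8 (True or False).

False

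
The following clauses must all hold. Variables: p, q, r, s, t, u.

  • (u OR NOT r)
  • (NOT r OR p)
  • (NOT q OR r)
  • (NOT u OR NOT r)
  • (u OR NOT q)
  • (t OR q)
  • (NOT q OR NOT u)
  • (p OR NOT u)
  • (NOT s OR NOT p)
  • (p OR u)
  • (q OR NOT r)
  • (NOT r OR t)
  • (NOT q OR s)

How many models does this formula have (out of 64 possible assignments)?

2

Satisfying assignments:
  p=1 q=0 r=0 s=0 t=1 u=0
  p=1 q=0 r=0 s=0 t=1 u=1
Count: 2.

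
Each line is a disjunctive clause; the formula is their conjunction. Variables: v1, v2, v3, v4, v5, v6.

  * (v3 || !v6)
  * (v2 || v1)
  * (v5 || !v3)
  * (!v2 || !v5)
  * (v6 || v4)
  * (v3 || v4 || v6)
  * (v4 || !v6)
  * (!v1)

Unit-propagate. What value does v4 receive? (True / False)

(!v1) stands alone — v1 = False.
(v2 || v1): since v1 = False, the clause reduces to (v2). v2 = True.
In (!v5 || !v2), !v2 is now false; !v5 must hold, so v5 = False.
(v5 || !v3) with v5 = False leaves only !v3, so v3 = False.
In (!v6 || v3), v3 is now false; !v6 must hold, so v6 = False.
(v6 || v4) with v6 = False leaves only v4, so v4 = True.

True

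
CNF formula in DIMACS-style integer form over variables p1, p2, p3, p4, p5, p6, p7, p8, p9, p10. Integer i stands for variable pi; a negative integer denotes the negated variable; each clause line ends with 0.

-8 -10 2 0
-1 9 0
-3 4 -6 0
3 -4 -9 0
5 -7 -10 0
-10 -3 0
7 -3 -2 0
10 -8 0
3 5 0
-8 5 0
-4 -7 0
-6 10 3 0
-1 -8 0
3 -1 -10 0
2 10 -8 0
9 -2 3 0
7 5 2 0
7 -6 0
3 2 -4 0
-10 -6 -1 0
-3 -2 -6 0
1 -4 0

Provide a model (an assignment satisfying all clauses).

p1 = False, p2 = True, p3 = False, p4 = False, p5 = True, p6 = False, p7 = True, p8 = False, p9 = True, p10 = False

Pure literal: p5 appears only positively; assign p5 = True.
p6 occurs only negated in the remaining clauses — set p6 = False.
Set p1 = False and propagate.
  then p4 is forced to False.
Branch on p2: take p2 = True.
The remaining clauses are satisfied by p3 = False, p7 = True, p8 = False, p9 = True, p10 = False.
Every clause has at least one true literal under this assignment.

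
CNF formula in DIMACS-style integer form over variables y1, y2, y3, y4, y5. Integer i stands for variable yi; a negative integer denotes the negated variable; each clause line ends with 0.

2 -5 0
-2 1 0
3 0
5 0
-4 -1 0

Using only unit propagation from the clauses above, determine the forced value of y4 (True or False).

Unit clause (y3) sets y3 = True.
(y5) is a unit clause: y5 = True.
In (y2 || !y5), !y5 is now false; y2 must hold, so y2 = True.
(y1 || !y2) with y2 = True leaves only y1, so y1 = True.
(!y4 || !y1): since y1 = True, the clause reduces to (!y4). y4 = False.

False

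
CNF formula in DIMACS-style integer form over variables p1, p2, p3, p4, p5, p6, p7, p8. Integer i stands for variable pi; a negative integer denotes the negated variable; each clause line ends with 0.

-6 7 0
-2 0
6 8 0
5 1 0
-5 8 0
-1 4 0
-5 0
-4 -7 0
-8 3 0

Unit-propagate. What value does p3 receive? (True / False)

True

Unit clause (¬p2) sets p2 = False.
(¬p5) stands alone — p5 = False.
(p1 ∨ p5): since p5 = False, the clause reduces to (p1). p1 = True.
(p4 ∨ ¬p1) with p1 = True leaves only p4, so p4 = True.
(¬p4 ∨ ¬p7): since p4 = True, the clause reduces to (¬p7). p7 = False.
In (¬p6 ∨ p7), p7 is now false; ¬p6 must hold, so p6 = False.
From (p6 ∨ p8) and p6 = False: p8 = True.
(¬p8 ∨ p3): since p8 = True, the clause reduces to (p3). p3 = True.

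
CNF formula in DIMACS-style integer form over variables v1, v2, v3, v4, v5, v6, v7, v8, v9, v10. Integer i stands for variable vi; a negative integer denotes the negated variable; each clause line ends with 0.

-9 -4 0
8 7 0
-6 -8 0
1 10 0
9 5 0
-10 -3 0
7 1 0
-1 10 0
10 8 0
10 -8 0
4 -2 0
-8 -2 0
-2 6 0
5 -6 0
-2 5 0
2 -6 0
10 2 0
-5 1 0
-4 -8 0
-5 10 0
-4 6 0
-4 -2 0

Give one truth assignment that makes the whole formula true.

v1=T, v2=F, v3=F, v4=F, v5=T, v6=F, v7=F, v8=T, v9=F, v10=T

Pure literal: v3 appears only negated; assign v3 = False.
Set v1 = True and propagate.
  then v10 is forced to True.
Set v2 = False and propagate.
  then v6 is forced to False.
  then v4 is forced to False.
Set v5 = True and propagate.
The remaining clauses are satisfied by v7 = False, v8 = True, v9 = False.
Every clause has at least one true literal under this assignment.
Check each clause:
  1. (¬v4 ∨ ¬v9) — ¬v4 is true.
  2. (v7 ∨ v8) — v8 is true.
  3. (¬v6 ∨ ¬v8) — ¬v6 is true.
  4. (v10 ∨ v1) — v1 is true.
  5. (v5 ∨ v9) — v5 is true.
  6. (¬v10 ∨ ¬v3) — ¬v3 is true.
  7. (v7 ∨ v1) — v1 is true.
  8. (v10 ∨ ¬v1) — v10 is true.
  9. (v8 ∨ v10) — v8 is true.
  10. (¬v8 ∨ v10) — v10 is true.
  11. (v4 ∨ ¬v2) — ¬v2 is true.
  12. (¬v8 ∨ ¬v2) — ¬v2 is true.
  13. (v6 ∨ ¬v2) — ¬v2 is true.
  14. (¬v6 ∨ v5) — ¬v6 is true.
  15. (v5 ∨ ¬v2) — v5 is true.
  16. (¬v6 ∨ v2) — ¬v6 is true.
  17. (v2 ∨ v10) — v10 is true.
  18. (v1 ∨ ¬v5) — v1 is true.
  19. (¬v4 ∨ ¬v8) — ¬v4 is true.
  20. (¬v5 ∨ v10) — v10 is true.
  21. (¬v4 ∨ v6) — ¬v4 is true.
  22. (¬v4 ∨ ¬v2) — ¬v4 is true.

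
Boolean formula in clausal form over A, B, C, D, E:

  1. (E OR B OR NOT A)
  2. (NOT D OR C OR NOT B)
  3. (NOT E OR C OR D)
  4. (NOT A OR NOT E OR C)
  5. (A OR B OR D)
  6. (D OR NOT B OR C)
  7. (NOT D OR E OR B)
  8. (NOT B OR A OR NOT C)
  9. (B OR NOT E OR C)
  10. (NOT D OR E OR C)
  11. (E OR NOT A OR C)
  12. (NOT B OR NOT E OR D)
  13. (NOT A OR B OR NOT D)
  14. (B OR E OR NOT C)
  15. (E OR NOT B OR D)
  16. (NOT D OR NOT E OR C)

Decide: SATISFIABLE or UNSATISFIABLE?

Try A = True.
Branch on B: take B = False.
  then E is forced to True.
  then C is forced to True.
  then D is forced to False.
Every clause has at least one true literal under this assignment.
So A=T, B=F, C=T, D=F, E=T is a satisfying assignment.

SATISFIABLE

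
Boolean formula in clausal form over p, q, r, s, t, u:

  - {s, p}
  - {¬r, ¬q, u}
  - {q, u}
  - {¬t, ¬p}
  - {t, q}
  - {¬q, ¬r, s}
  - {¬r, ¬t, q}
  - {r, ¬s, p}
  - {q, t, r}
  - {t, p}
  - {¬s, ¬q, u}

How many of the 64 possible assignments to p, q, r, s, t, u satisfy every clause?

The models are:
  p=0 q=1 r=1 s=1 t=1 u=1
  p=1 q=1 r=0 s=0 t=0 u=0
  p=1 q=1 r=0 s=0 t=0 u=1
  p=1 q=1 r=0 s=1 t=0 u=1
  p=1 q=1 r=1 s=1 t=0 u=1
Count: 5.

5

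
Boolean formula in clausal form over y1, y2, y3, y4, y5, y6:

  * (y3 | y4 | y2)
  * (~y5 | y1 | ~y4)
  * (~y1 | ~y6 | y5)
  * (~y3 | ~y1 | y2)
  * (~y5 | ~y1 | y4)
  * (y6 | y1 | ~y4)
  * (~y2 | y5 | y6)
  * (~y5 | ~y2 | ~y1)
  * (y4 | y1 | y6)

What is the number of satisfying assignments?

13

Split on y1, then y4.
  y1=1, y4=1: remaining (y2,y3,y5,y6) ∈ {(0,0,0,0); (0,0,1,0); (0,0,1,1)} — 3.
  y1=1, y4=0: a clause becomes empty — 0.
  y1=0, y4=1: remaining (y2,y3,y5,y6) ∈ {(0,0,0,1); (0,1,0,1); (1,0,0,1); (1,1,0,1)} — 4.
  y1=0, y4=0: y5 free; 3 ways for (y2,y3,y6) × 2^1 = 6.
Total: 3 + 0 + 4 + 6 = 13.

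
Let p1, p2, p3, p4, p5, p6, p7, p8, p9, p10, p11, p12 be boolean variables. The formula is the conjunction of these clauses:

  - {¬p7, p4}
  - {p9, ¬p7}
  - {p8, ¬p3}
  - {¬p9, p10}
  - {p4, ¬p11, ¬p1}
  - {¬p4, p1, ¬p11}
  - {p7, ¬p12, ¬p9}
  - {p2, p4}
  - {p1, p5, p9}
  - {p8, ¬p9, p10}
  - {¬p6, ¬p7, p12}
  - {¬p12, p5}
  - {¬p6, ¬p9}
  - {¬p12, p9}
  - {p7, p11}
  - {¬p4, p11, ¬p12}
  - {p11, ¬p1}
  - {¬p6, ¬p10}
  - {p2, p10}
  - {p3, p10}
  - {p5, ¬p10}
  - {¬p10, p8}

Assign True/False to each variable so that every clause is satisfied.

Pure literal: p5 appears only positively; assign p5 = True.
p6 occurs only negated in the remaining clauses — set p6 = False.
Set p1 = True and propagate.
  then p11 is forced to True.
  then p4 is forced to True.
Set p2 = False and propagate.
  then p10 is forced to True.
  then p8 is forced to True.
The remaining clauses are satisfied by p3 = True, p7 = False, p9 = False, p12 = False.
Every clause has at least one true literal under this assignment.

p1=1, p2=0, p3=1, p4=1, p5=1, p6=0, p7=0, p8=1, p9=0, p10=1, p11=1, p12=0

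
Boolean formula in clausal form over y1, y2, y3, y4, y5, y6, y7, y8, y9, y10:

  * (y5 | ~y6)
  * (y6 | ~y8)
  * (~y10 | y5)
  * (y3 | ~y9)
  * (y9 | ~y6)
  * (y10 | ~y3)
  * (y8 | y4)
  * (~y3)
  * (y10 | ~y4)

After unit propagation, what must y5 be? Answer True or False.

True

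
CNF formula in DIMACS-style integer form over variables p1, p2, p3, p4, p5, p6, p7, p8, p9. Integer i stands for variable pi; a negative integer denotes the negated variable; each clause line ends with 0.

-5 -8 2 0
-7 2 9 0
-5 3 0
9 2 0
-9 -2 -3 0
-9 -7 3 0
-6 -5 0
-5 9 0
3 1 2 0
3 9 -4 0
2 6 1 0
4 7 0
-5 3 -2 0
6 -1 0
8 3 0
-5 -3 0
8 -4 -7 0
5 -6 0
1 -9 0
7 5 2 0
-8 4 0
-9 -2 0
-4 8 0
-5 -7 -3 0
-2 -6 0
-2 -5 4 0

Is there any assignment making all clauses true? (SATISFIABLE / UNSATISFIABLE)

SATISFIABLE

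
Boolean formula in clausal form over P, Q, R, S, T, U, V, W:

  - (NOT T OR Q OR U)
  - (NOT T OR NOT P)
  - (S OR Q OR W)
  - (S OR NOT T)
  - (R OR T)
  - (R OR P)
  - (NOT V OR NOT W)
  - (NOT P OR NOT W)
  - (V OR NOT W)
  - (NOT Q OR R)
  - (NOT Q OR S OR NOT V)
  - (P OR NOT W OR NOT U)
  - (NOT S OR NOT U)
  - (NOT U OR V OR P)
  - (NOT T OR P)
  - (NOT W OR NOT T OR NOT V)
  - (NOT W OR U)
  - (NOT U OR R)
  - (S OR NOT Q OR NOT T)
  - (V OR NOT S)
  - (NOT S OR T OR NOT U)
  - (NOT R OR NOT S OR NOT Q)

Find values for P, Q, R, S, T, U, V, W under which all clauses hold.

Try P = True.
  then T is forced to False.
  then R is forced to True.
  then W is forced to False.
Branch on Q: take Q = True.
  then S is forced to False.
  then V is forced to False.
U is now unconstrained; take U = True.

P=T, Q=T, R=T, S=F, T=F, U=T, V=F, W=F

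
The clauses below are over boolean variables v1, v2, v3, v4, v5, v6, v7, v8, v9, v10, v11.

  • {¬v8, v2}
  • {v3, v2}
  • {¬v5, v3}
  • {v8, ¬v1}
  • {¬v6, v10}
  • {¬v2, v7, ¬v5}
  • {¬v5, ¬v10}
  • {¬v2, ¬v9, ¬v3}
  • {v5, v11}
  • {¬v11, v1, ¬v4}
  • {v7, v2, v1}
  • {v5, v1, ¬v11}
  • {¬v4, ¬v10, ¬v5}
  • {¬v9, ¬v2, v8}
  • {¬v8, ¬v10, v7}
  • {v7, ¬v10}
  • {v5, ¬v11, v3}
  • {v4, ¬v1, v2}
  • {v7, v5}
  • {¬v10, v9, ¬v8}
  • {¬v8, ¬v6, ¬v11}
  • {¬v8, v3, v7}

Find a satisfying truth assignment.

v6 occurs only negated in the remaining clauses — set v6 = False.
v7 occurs only positively in the remaining clauses — set v7 = True.
Branch on v1: take v1 = False.
Set v2 = True and propagate.
For the remaining variables, v3 = True, v4 = False, v5 = True, v8 = True, v9 = False, v10 = False, v11 = True works.

v1=False, v2=True, v3=True, v4=False, v5=True, v6=False, v7=True, v8=True, v9=False, v10=False, v11=True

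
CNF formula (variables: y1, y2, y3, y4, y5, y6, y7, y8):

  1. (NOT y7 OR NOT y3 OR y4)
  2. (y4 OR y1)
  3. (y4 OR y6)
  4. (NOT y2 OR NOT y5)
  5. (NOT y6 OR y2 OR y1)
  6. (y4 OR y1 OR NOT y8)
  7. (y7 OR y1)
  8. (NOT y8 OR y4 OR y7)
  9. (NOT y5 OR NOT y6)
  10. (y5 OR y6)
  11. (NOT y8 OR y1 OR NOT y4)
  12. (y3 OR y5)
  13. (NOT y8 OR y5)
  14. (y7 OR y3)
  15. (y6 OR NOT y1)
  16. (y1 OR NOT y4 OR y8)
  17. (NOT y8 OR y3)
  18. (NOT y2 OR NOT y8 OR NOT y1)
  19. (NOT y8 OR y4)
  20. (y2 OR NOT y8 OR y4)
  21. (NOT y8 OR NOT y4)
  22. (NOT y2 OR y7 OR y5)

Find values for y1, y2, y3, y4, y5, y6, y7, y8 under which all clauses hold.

Try y1 = True.
  then y6 is forced to True.
  then y5 is forced to False.
  then y3 is forced to True.
  then y8 is forced to False.
The remaining clauses are satisfied by y2 = False, y4 = True, y7 = True.

y1=T, y2=F, y3=T, y4=T, y5=F, y6=T, y7=T, y8=F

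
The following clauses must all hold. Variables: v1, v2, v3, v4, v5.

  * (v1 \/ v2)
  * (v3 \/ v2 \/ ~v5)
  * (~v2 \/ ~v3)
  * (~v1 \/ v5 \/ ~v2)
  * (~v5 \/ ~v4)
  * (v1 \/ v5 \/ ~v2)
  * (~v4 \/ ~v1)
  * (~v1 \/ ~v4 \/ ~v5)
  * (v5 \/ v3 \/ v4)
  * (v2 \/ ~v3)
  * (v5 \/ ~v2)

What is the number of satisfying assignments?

2

Satisfying assignments:
  v1=F v2=T v3=F v4=F v5=T
  v1=T v2=T v3=F v4=F v5=T
Count: 2.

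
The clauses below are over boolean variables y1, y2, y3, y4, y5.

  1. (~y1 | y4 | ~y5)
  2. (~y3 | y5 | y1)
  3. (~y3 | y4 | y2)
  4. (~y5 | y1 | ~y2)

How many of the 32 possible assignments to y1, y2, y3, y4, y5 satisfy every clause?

18

Split on y1, then y5.
  y1=1, y5=1: remaining (y2,y3,y4) ∈ {(0,0,1); (0,1,1); (1,0,1); (1,1,1)} — 4.
  y1=1, y5=0: 7 of the 8 assignments to (y2,y3,y4) work.
  y1=0, y5=1: remaining (y2,y3,y4) ∈ {(0,0,0); (0,0,1); (0,1,1)} — 3.
  y1=0, y5=0: remaining (y2,y3,y4) ∈ {(0,0,0); (0,0,1); (1,0,0); (1,0,1)} — 4.
Total: 4 + 7 + 3 + 4 = 18.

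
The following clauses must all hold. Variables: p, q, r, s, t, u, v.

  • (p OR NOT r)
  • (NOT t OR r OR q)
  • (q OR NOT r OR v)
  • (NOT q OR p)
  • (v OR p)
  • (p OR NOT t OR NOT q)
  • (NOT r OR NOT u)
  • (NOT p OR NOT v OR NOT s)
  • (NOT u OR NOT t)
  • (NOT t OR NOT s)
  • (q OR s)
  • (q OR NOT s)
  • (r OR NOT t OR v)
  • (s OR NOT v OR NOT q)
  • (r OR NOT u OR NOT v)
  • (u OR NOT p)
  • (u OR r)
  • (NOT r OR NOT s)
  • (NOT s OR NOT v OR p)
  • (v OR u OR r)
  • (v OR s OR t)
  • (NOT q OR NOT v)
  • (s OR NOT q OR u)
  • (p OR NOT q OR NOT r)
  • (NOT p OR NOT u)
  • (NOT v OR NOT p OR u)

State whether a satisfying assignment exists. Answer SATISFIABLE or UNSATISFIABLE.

UNSATISFIABLE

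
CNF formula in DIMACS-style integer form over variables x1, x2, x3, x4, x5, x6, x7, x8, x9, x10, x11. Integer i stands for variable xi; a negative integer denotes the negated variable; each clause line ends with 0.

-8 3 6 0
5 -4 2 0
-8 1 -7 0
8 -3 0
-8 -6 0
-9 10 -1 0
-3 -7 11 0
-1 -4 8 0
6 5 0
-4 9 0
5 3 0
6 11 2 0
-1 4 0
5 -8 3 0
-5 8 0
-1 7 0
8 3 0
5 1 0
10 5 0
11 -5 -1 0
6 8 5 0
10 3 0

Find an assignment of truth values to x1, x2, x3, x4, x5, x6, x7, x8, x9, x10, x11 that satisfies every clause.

x1 = F, x2 = F, x3 = T, x4 = F, x5 = T, x6 = F, x7 = F, x8 = T, x9 = T, x10 = T, x11 = T

x10 occurs only positively in the remaining clauses — set x10 = True.
x11 occurs only positively in the remaining clauses — set x11 = True.
Branch on x1: take x1 = False.
  then x5 is forced to True.
  then x8 is forced to True.
  then x7 is forced to False.
  then x6 is forced to False.
  then x3 is forced to True.
Branch on x4: take x4 = False.
x2, x9 are now unconstrained; take x2 = False, x9 = True.
Every clause has at least one true literal under this assignment.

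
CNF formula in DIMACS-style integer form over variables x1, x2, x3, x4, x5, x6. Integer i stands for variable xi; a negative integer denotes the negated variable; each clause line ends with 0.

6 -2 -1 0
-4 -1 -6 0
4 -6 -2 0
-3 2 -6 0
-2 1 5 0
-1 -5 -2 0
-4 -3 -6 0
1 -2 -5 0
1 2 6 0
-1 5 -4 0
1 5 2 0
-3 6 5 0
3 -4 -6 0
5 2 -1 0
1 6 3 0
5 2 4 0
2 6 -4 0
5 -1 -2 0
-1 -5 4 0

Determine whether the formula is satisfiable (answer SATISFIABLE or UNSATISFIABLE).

Set x1 = False and propagate.
Branch on x2: take x2 = False.
  then x6 is forced to True.
  then x3 is forced to False.
  then x5 is forced to True.
  then x4 is forced to False.
Every clause has at least one true literal under this assignment.
So x1 = F, x2 = F, x3 = F, x4 = F, x5 = T, x6 = T is a satisfying assignment.

SATISFIABLE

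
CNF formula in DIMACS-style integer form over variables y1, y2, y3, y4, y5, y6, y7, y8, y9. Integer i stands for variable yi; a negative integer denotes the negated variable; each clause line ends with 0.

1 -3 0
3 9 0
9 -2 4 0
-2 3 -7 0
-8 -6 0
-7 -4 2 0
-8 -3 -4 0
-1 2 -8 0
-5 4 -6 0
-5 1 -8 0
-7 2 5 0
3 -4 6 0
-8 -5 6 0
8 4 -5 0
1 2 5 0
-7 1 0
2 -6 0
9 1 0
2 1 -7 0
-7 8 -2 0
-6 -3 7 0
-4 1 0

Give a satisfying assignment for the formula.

y1 = T, y2 = T, y3 = F, y4 = T, y5 = F, y6 = T, y7 = F, y8 = F, y9 = T

Check each clause:
  1. (y1 | ~y3) — y1 is true.
  2. (y3 | y9) — y9 is true.
  3. (y4 | ~y2 | y9) — y9 is true.
  4. (y3 | ~y7 | ~y2) — ~y7 is true.
  5. (~y6 | ~y8) — ~y8 is true.
  6. (~y4 | y2 | ~y7) — ~y7 is true.
  7. (~y8 | ~y3 | ~y4) — ~y8 is true.
  8. (~y1 | ~y8 | y2) — ~y8 is true.
  9. (~y6 | y4 | ~y5) — ~y5 is true.
  10. (~y8 | y1 | ~y5) — ~y8 is true.
  11. (y5 | y2 | ~y7) — ~y7 is true.
  12. (y3 | y6 | ~y4) — y6 is true.
  13. (y6 | ~y8 | ~y5) — ~y8 is true.
  14. (y4 | ~y5 | y8) — ~y5 is true.
  15. (y1 | y5 | y2) — y1 is true.
  16. (y1 | ~y7) — y1 is true.
  17. (~y6 | y2) — y2 is true.
  18. (y9 | y1) — y1 is true.
  19. (y1 | ~y7 | y2) — ~y7 is true.
  20. (~y7 | y8 | ~y2) — ~y7 is true.
  21. (~y3 | ~y6 | y7) — ~y3 is true.
  22. (y1 | ~y4) — y1 is true.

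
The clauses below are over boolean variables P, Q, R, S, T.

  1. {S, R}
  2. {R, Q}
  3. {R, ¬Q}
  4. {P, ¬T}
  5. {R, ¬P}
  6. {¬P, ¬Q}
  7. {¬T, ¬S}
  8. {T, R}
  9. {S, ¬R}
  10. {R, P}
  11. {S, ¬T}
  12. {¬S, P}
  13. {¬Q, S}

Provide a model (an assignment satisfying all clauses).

P = True, Q = False, R = True, S = True, T = False

Set P = True and propagate.
  then R is forced to True.
  then Q is forced to False.
  then S is forced to True.
  then T is forced to False.
Every clause has at least one true literal under this assignment.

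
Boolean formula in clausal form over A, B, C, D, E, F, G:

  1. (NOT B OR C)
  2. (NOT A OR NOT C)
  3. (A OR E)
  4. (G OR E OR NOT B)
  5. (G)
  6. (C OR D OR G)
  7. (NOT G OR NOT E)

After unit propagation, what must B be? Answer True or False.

False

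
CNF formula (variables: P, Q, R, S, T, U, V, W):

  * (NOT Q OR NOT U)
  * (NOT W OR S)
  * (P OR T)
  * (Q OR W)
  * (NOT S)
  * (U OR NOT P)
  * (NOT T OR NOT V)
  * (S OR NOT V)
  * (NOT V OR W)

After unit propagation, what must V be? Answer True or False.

(NOT S) stands alone — S = False.
From (S OR NOT W) and S = False: W = False.
(Q OR W): since W = False, the clause reduces to (Q). Q = True.
From (NOT U OR NOT Q) and Q = True: U = False.
(NOT P OR U): since U = False, the clause reduces to (NOT P). P = False.
From (T OR P) and P = False: T = True.
From (NOT T OR NOT V) and T = True: V = False.

False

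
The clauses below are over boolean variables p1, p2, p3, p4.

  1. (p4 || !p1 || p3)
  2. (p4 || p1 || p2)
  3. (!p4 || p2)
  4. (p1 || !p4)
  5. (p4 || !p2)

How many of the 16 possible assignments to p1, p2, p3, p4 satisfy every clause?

The models are:
  p1=1 p2=0 p3=1 p4=0
  p1=1 p2=1 p3=0 p4=1
  p1=1 p2=1 p3=1 p4=1
That's 3 in total.

3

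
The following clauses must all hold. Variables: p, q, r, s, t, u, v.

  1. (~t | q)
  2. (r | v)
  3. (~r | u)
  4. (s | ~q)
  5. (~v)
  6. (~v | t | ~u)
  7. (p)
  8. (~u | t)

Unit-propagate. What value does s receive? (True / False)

True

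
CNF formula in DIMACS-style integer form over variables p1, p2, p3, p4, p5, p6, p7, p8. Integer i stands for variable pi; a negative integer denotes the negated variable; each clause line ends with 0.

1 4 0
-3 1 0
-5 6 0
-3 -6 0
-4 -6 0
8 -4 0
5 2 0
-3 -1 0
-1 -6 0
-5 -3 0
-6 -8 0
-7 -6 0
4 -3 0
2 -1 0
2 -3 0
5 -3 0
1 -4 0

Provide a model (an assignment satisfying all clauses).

p1=T, p2=T, p3=F, p4=F, p5=F, p6=F, p7=F, p8=F

Check each clause:
  1. (p1 OR p4) — p1 is true.
  2. (NOT p3 OR p1) — p1 is true.
  3. (p6 OR NOT p5) — NOT p5 is true.
  4. (NOT p3 OR NOT p6) — NOT p6 is true.
  5. (NOT p4 OR NOT p6) — NOT p6 is true.
  6. (p8 OR NOT p4) — NOT p4 is true.
  7. (p2 OR p5) — p2 is true.
  8. (NOT p1 OR NOT p3) — NOT p3 is true.
  9. (NOT p6 OR NOT p1) — NOT p6 is true.
  10. (NOT p3 OR NOT p5) — NOT p5 is true.
  11. (NOT p8 OR NOT p6) — NOT p8 is true.
  12. (NOT p7 OR NOT p6) — NOT p7 is true.
  13. (NOT p3 OR p4) — NOT p3 is true.
  14. (NOT p1 OR p2) — p2 is true.
  15. (p2 OR NOT p3) — p2 is true.
  16. (p5 OR NOT p3) — NOT p3 is true.
  17. (NOT p4 OR p1) — p1 is true.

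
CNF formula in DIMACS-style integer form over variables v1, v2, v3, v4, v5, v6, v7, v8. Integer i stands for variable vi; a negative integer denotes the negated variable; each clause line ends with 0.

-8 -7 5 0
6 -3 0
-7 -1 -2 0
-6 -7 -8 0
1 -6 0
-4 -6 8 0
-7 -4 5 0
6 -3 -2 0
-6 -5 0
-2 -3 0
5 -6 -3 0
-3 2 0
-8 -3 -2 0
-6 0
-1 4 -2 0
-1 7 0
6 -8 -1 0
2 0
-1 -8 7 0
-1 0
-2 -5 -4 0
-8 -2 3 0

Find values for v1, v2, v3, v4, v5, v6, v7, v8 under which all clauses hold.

v1 = False, v2 = True, v3 = False, v4 = False, v5 = True, v6 = False, v7 = True, v8 = False

The clause (~v6) is unit: v6 must be False.
Unit propagation: (~v3) forces v3 = False.
(v2) is a unit clause, so v2 = True.
(~v1) is a unit clause, so v1 = False.
The clause (~v8) is unit: v8 must be False.
Pure literal: v4 appears only negated; assign v4 = False.
v5, v7 are now unconstrained; take v5 = True, v7 = True.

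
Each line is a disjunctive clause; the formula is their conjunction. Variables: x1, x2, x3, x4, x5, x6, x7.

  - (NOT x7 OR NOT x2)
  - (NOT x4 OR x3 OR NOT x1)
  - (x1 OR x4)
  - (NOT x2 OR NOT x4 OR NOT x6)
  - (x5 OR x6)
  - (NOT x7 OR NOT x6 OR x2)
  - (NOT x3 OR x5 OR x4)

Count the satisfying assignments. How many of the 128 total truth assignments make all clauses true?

27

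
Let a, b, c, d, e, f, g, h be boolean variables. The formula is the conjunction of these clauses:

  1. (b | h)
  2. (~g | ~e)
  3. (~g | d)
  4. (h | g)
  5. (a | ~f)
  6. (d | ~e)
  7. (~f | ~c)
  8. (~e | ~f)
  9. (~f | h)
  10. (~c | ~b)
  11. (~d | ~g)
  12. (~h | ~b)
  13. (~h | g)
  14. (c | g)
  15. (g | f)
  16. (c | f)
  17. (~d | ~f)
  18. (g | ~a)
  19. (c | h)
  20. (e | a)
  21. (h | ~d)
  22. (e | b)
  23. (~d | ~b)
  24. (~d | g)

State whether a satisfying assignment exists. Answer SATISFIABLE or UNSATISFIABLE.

UNSATISFIABLE

g = True:
  propagation gives e=False, d=True; an empty clause results — contradiction.
g = False:
  propagation gives h=True; an empty clause results — contradiction.
Every branch closes, so no satisfying assignment exists.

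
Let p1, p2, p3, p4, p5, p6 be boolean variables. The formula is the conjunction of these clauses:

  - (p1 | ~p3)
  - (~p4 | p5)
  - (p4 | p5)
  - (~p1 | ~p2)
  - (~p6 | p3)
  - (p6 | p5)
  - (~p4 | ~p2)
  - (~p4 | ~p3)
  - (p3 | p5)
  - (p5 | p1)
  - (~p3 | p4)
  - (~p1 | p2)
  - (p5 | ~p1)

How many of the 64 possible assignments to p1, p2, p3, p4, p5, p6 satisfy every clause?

Satisfying assignments:
  p1=0 p2=0 p3=0 p4=0 p5=1 p6=0
  p1=0 p2=0 p3=0 p4=1 p5=1 p6=0
  p1=0 p2=1 p3=0 p4=0 p5=1 p6=0
Count: 3.

3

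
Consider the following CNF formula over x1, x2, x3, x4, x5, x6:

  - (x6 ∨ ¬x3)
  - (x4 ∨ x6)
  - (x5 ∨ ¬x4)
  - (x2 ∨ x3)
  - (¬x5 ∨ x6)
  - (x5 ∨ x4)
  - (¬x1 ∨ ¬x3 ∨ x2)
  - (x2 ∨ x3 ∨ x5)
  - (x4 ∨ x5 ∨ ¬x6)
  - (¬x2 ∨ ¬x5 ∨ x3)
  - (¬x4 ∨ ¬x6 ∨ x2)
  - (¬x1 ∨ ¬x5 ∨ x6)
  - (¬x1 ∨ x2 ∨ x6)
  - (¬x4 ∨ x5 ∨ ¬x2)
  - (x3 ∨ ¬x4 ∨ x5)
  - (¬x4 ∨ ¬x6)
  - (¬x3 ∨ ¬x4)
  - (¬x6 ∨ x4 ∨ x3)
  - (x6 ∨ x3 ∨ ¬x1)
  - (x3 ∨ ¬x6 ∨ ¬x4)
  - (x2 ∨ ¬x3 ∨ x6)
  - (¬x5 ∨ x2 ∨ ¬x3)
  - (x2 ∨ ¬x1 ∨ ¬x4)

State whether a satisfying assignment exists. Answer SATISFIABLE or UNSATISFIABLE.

Set x1 = True and propagate.
Branch on x2: take x2 = True.
Try x3 = True.
  then x6 is forced to True.
  then x4 is forced to False.
  then x5 is forced to True.
So x1=True, x2=True, x3=True, x4=False, x5=True, x6=True is a satisfying assignment.

SATISFIABLE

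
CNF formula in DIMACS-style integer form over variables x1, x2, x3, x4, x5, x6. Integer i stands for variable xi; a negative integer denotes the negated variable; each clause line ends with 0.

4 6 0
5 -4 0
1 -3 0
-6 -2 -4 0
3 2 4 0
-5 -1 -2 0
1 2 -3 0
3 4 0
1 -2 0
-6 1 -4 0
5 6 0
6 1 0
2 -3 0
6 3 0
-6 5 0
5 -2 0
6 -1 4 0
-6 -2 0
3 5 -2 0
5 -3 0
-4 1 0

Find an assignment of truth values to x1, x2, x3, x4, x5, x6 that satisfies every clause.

Branch on x1: take x1 = True.
Branch on x2: take x2 = False.
  then x3 is forced to False.
  then x4 is forced to True.
  then x5 is forced to True.
  then x6 is forced to True.
Check each clause:
  1. (x4 || x6) — x4 is true.
  2. (x5 || !x4) — x5 is true.
  3. (x1 || !x3) — x1 is true.
  4. (!x4 || !x6 || !x2) — !x2 is true.
  5. (x4 || x2 || x3) — x4 is true.
  6. (!x5 || !x1 || !x2) — !x2 is true.
  7. (x1 || !x3 || x2) — x1 is true.
  8. (x3 || x4) — x4 is true.
  9. (!x2 || x1) — x1 is true.
  10. (!x4 || !x6 || x1) — x1 is true.
  11. (x5 || x6) — x5 is true.
  12. (x6 || x1) — x1 is true.
  13. (x2 || !x3) — !x3 is true.
  14. (x6 || x3) — x6 is true.
  15. (x5 || !x6) — x5 is true.
  16. (x5 || !x2) — x5 is true.
  17. (x6 || x4 || !x1) — x4 is true.
  18. (!x6 || !x2) — !x2 is true.
  19. (!x2 || x3 || x5) — x5 is true.
  20. (!x3 || x5) — x5 is true.
  21. (x1 || !x4) — x1 is true.

x1=1, x2=0, x3=0, x4=1, x5=1, x6=1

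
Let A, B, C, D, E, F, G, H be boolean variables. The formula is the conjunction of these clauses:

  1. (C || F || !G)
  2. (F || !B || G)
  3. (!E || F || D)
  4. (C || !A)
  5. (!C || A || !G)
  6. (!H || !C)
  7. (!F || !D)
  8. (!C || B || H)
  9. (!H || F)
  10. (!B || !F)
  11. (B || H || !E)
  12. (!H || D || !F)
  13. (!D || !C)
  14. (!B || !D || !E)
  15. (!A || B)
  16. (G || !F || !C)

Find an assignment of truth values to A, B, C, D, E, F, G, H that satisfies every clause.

A=F, B=F, C=F, D=F, E=F, F=F, G=F, H=F

Pure literal: E appears only negated; assign E = False.
Set A = False and propagate.
Try B = False.
Branch on C: take C = False.
For the remaining variables, D = False, F = False, G = False, H = False works.
Check each clause:
  1. (!G || F || C) — !G is true.
  2. (!B || G || F) — !B is true.
  3. (D || F || !E) — !E is true.
  4. (!A || C) — !A is true.
  5. (A || !C || !G) — !C is true.
  6. (!C || !H) — !H is true.
  7. (!D || !F) — !F is true.
  8. (H || !C || B) — !C is true.
  9. (!H || F) — !H is true.
  10. (!B || !F) — !F is true.
  11. (!E || H || B) — !E is true.
  12. (!F || D || !H) — !H is true.
  13. (!D || !C) — !D is true.
  14. (!E || !B || !D) — !E is true.
  15. (!A || B) — !A is true.
  16. (!C || !F || G) — !F is true.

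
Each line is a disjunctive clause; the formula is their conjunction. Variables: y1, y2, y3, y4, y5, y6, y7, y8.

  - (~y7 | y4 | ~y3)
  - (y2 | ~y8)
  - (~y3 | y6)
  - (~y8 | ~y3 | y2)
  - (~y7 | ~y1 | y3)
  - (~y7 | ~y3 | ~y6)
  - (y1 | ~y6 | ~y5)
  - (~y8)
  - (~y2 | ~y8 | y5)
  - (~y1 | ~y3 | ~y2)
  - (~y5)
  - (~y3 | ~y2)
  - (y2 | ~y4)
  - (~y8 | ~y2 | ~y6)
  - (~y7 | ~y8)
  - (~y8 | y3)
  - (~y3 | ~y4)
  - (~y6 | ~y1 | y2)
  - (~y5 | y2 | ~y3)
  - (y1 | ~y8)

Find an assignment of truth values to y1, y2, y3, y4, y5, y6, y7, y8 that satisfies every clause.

y1=T, y2=T, y3=F, y4=F, y5=F, y6=F, y7=F, y8=F

(~y8) is a unit clause, so y8 = False.
(~y5) is a unit clause, so y5 = False.
y7 occurs only negated in the remaining clauses — set y7 = False.
Try y1 = True.
Branch on y2: take y2 = True.
  then y3 is forced to False.
y4, y6 are now unconstrained; take y4 = False, y6 = False.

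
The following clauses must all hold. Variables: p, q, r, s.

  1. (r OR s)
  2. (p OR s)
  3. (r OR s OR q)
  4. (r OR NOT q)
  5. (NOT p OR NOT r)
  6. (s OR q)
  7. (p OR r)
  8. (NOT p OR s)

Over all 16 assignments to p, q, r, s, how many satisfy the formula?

3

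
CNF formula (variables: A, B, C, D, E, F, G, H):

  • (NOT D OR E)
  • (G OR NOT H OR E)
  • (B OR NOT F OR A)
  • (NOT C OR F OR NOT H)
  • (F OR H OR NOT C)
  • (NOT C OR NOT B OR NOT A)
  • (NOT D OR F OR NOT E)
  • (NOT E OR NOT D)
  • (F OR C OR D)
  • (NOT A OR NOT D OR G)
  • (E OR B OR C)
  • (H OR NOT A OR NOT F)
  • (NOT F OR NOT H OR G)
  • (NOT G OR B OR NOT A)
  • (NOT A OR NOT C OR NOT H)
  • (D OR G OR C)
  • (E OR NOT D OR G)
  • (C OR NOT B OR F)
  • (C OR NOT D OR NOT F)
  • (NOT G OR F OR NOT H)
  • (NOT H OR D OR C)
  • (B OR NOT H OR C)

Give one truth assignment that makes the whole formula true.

A = 0, B = 1, C = 1, D = 0, E = 0, F = 1, G = 1, H = 1

Check each clause:
  1. (E OR NOT D) — NOT D is true.
  2. (NOT H OR E OR G) — G is true.
  3. (B OR NOT F OR A) — B is true.
  4. (F OR NOT H OR NOT C) — F is true.
  5. (H OR NOT C OR F) — H is true.
  6. (NOT A OR NOT C OR NOT B) — NOT A is true.
  7. (F OR NOT E OR NOT D) — NOT E is true.
  8. (NOT E OR NOT D) — NOT E is true.
  9. (F OR C OR D) — C is true.
  10. (NOT A OR NOT D OR G) — NOT D is true.
  11. (C OR E OR B) — B is true.
  12. (H OR NOT F OR NOT A) — H is true.
  13. (NOT H OR NOT F OR G) — G is true.
  14. (NOT A OR B OR NOT G) — B is true.
  15. (NOT A OR NOT C OR NOT H) — NOT A is true.
  16. (D OR G OR C) — C is true.
  17. (NOT D OR G OR E) — NOT D is true.
  18. (C OR NOT B OR F) — C is true.
  19. (NOT F OR NOT D OR C) — C is true.
  20. (F OR NOT H OR NOT G) — F is true.
  21. (D OR NOT H OR C) — C is true.
  22. (B OR C OR NOT H) — B is true.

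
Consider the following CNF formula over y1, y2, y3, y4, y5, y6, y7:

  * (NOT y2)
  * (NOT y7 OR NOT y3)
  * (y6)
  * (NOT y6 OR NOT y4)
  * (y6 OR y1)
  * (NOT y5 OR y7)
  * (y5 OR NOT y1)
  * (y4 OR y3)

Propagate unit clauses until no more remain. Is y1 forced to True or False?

False

(NOT y2) is a unit clause: y2 = False.
(y6) is a unit clause: y6 = True.
(NOT y6 OR NOT y4): since y6 = True, the clause reduces to (NOT y4). y4 = False.
(y4 OR y3): since y4 = False, the clause reduces to (y3). y3 = True.
From (NOT y3 OR NOT y7) and y3 = True: y7 = False.
(y7 OR NOT y5) with y7 = False leaves only NOT y5, so y5 = False.
(y5 OR NOT y1) with y5 = False leaves only NOT y1, so y1 = False.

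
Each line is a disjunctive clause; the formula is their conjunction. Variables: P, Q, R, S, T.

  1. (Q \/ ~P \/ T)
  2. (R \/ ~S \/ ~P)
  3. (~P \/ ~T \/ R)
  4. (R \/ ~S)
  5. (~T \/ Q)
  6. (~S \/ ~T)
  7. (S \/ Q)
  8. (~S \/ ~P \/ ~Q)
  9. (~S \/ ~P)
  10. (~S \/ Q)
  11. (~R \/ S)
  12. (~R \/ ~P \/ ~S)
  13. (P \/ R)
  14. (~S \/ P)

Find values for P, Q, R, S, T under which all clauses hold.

P = True, Q = True, R = False, S = False, T = False

Check each clause:
  1. (~P \/ Q \/ T) — Q is true.
  2. (~P \/ ~S \/ R) — ~S is true.
  3. (~T \/ ~P \/ R) — ~T is true.
  4. (R \/ ~S) — ~S is true.
  5. (Q \/ ~T) — Q is true.
  6. (~T \/ ~S) — ~T is true.
  7. (Q \/ S) — Q is true.
  8. (~Q \/ ~P \/ ~S) — ~S is true.
  9. (~P \/ ~S) — ~S is true.
  10. (Q \/ ~S) — Q is true.
  11. (S \/ ~R) — ~R is true.
  12. (~R \/ ~P \/ ~S) — ~S is true.
  13. (R \/ P) — P is true.
  14. (~S \/ P) — P is true.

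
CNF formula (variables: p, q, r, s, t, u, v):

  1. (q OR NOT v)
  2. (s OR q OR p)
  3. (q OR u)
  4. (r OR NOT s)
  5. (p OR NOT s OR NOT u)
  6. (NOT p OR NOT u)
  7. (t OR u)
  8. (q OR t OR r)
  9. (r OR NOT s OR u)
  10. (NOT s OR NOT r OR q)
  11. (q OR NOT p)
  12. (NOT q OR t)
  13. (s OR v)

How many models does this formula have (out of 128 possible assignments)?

Case analysis on q and s:
  q=T, s=T: remaining (p,r,t,u,v) ∈ {(F,T,T,F,F); (F,T,T,F,T); (T,T,T,F,F); (T,T,T,F,T)} — 4.
  q=T, s=F: r free; 3 ways for (p,t,u,v) × 2^1 = 6.
  q=F, s=T: a clause becomes empty — 0.
  q=F, s=F: a clause becomes empty — 0.
Total: 4 + 6 + 0 + 0 = 10.

10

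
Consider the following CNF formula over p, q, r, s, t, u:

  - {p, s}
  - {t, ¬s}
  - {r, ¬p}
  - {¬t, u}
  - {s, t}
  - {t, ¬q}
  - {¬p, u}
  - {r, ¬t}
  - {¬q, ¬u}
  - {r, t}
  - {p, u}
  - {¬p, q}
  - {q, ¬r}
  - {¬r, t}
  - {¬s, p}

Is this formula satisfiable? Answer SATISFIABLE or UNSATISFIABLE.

t = True:
  propagation gives u=True, r=True, q=False; an empty clause results — contradiction.
t = False:
  propagation gives s=False; an empty clause results — contradiction.
Every branch closes, so no satisfying assignment exists.

UNSATISFIABLE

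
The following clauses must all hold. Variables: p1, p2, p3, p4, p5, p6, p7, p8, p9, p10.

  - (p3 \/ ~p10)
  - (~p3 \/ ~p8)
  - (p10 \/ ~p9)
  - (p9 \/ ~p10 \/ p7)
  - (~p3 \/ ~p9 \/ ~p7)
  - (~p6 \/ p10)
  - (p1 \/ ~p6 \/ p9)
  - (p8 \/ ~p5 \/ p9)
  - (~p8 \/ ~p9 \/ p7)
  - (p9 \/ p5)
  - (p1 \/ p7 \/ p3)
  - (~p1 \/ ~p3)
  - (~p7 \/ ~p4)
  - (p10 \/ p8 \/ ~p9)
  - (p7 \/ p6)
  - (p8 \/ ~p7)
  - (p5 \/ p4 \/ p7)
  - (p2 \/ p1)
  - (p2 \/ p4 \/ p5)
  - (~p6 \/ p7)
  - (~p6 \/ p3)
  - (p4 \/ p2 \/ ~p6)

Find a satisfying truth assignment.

p1=T, p2=F, p3=F, p4=F, p5=T, p6=F, p7=T, p8=T, p9=F, p10=F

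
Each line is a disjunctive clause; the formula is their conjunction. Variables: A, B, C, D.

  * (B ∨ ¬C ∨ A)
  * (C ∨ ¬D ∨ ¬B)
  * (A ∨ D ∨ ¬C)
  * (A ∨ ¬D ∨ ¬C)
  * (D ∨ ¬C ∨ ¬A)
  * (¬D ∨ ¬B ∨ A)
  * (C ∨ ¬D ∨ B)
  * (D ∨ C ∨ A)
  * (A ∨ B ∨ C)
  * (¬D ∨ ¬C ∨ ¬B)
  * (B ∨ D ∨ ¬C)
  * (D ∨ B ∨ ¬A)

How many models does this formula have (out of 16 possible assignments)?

The models are:
  A=1 B=0 C=1 D=1
  A=1 B=1 C=0 D=0
That's 2 in total.

2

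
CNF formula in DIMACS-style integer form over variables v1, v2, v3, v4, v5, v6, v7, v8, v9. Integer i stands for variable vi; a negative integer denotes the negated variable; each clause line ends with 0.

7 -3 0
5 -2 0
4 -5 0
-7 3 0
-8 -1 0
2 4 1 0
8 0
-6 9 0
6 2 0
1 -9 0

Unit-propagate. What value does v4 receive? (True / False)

True

Unit clause (v8) sets v8 = True.
In (¬v8 ∨ ¬v1), ¬v8 is now false; ¬v1 must hold, so v1 = False.
(¬v9 ∨ v1) with v1 = False leaves only ¬v9, so v9 = False.
(¬v6 ∨ v9) with v9 = False leaves only ¬v6, so v6 = False.
(v6 ∨ v2) with v6 = False leaves only v2, so v2 = True.
(¬v2 ∨ v5): since v2 = True, the clause reduces to (v5). v5 = True.
In (v4 ∨ ¬v5), ¬v5 is now false; v4 must hold, so v4 = True.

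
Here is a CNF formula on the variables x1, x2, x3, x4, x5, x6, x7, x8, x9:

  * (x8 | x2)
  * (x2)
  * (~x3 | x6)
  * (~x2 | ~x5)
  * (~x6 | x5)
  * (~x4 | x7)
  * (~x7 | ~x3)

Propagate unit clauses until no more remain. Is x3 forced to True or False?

(x2) stands alone — x2 = True.
In (~x5 | ~x2), ~x2 is now false; ~x5 must hold, so x5 = False.
(x5 | ~x6) with x5 = False leaves only ~x6, so x6 = False.
From (~x3 | x6) and x6 = False: x3 = False.

False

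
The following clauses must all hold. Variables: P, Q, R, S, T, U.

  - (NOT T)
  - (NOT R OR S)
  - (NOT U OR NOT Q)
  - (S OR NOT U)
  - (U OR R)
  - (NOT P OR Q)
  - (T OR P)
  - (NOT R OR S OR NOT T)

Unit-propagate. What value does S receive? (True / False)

True

(NOT T) is a unit clause: T = False.
In (T OR P), T is now false; P must hold, so P = True.
In (NOT P OR Q), NOT P is now false; Q must hold, so Q = True.
(NOT U OR NOT Q): since Q = True, the clause reduces to (NOT U). U = False.
(R OR U): since U = False, the clause reduces to (R). R = True.
(NOT R OR S): since R = True, the clause reduces to (S). S = True.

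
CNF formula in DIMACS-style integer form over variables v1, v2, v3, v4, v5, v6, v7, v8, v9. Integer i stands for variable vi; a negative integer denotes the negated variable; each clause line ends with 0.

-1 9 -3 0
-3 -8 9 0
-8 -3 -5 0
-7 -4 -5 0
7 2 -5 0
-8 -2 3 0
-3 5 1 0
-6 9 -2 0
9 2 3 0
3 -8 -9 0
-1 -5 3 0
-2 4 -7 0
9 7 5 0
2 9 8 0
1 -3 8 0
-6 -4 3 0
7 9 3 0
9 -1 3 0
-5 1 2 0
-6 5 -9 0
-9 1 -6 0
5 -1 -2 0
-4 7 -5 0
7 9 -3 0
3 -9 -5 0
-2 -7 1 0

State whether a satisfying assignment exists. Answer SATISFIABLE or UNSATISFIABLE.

v6 occurs only negated in the remaining clauses — set v6 = False.
Branch on v1: take v1 = True.
The remaining clauses are satisfied by v2 = True, v3 = True, v4 = False, v5 = True, v7 = False, v8 = False, v9 = True.
So v1=1  v2=1  v3=1  v4=0  v5=1  v6=0  v7=0  v8=0  v9=1 is a satisfying assignment.

SATISFIABLE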